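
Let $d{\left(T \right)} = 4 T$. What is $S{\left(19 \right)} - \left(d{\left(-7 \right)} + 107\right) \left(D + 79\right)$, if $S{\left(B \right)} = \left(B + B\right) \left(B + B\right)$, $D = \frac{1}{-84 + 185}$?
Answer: $- \frac{484576}{101} \approx -4797.8$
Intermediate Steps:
$D = \frac{1}{101} \approx 0.009901$
$S{\left(B \right)} = 4 B^{2}$ ($S{\left(B \right)} = 2 B 2 B = 4 B^{2}$)
$S{\left(19 \right)} - \left(d{\left(-7 \right)} + 107\right) \left(D + 79\right) = 4 \cdot 19^{2} - \left(4 \left(-7\right) + 107\right) \left(\frac{1}{101} + 79\right) = 4 \cdot 361 - \left(-28 + 107\right) \frac{7980}{101} = 1444 - 79 \cdot \frac{7980}{101} = 1444 - \frac{630420}{101} = - \frac{484576}{101}$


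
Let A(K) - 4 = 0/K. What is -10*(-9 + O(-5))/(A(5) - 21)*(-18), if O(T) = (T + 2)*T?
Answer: -1080/17 ≈ -63.529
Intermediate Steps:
O(T) = T*(2 + T) (O(T) = (2 + T)*T = T*(2 + T))
A(K) = 4 (A(K) = 4 + 0/K = 4 + 0 = 4)
-10*(-9 + O(-5))/(A(5) - 21)*(-18) = -10*(-9 - 5*(2 - 5))/(4 - 21)*(-18) = -10*(-9 - 5*(-3))/(-17)*(-18) = -10*(-9 + 15)*(-1)/17*(-18) = -60*(-1)/17*(-18) = -10*(-6/17)*(-18) = (60/17)*(-18) = -1080/17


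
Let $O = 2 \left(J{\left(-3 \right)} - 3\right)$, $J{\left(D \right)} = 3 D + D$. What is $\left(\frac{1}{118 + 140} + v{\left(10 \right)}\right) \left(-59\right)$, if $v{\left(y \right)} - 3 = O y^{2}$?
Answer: $\frac{45620275}{258} \approx 1.7682 \cdot 10^{5}$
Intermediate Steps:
$J{\left(D \right)} = 4 D$
$O = -30$ ($O = 2 \left(4 \left(-3\right) - 3\right) = 2 \left(-12 - 3\right) = 2 \left(-15\right) = -30$)
$v{\left(y \right)} = 3 - 30 y^{2}$
$\left(\frac{1}{118 + 140} + v{\left(10 \right)}\right) \left(-59\right) = \left(\frac{1}{118 + 140} + \left(3 - 30 \cdot 10^{2}\right)\right) \left(-59\right) = \left(\frac{1}{258} + \left(3 - 3000\right)\right) \left(-59\right) = \left(\frac{1}{258} - 2997\right) \left(-59\right) = \left(- \frac{773225}{258}\right) \left(-59\right) = \frac{45620275}{258}$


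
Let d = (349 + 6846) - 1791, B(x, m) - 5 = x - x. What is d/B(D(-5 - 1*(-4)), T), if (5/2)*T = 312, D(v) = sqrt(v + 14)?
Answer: 5404/5 ≈ 1080.8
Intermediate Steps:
D(v) = sqrt(14 + v)
T = 624/5 (T = (2/5)*312 = 624/5 ≈ 124.80)
B(x, m) = 5 (B(x, m) = 5 + (x - x) = 5 + 0 = 5)
d = 5404 (d = 7195 - 1791 = 5404)
d/B(D(-5 - 1*(-4)), T) = 5404/5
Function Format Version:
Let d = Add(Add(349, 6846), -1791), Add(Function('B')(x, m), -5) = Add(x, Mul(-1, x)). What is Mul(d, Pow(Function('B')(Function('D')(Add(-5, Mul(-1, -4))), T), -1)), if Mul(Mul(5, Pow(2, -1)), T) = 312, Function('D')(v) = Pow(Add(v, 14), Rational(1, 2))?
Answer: Rational(5404, 5) ≈ 1080.8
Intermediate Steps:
Function('D')(v) = Pow(Add(14, v), Rational(1, 2))
T = Rational(624, 5) (T = Mul(Rational(2, 5), 312) = Rational(624, 5) ≈ 124.80)
Function('B')(x, m) = 5 (Function('B')(x, m) = Add(5, Add(x, Mul(-1, x))) = Add(5, 0) = 5)
d = 5404 (d = Add(7195, -1791) = 5404)
Mul(d, Pow(Function('B')(Function('D')(Add(-5, Mul(-1, -4))), T), -1)) = Mul(5404, Pow(5, -1)) = Mul(5404, Rational(1, 5)) = Rational(5404, 5)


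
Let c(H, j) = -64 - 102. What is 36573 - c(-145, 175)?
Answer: 36739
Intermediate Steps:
c(H, j) = -166
36573 - c(-145, 175) = 36573 - 1*(-166) = 36573 + 166 = 36739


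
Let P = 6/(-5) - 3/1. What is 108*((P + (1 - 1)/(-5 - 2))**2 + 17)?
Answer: 93528/25 ≈ 3741.1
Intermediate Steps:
P = -21/5 (P = 6*(-1/5) - 3*1 = -6/5 - 3 = -21/5 ≈ -4.2000)
108*((P + (1 - 1)/(-5 - 2))**2 + 17) = 108*((-21/5 + (1 - 1)/(-5 - 2))**2 + 17) = 108*((-21/5 + 0/(-7))**2 + 17) = 108*((-21/5 + 0*(-1/7))**2 + 17) = 108*((-21/5 + 0)**2 + 17) = 108*((-21/5)**2 + 17) = 108*(441/25 + 17) = 108*(866/25) = 93528/25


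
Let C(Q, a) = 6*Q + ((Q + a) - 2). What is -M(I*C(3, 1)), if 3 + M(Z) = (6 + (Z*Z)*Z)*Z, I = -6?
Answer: -207359277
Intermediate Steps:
C(Q, a) = -2 + a + 7*Q (C(Q, a) = 6*Q + (-2 + Q + a) = -2 + a + 7*Q)
M(Z) = -3 + Z*(6 + Z**3) (M(Z) = -3 + (6 + (Z*Z)*Z)*Z = -3 + (6 + Z**2*Z)*Z = -3 + (6 + Z**3)*Z = -3 + Z*(6 + Z**3))
-M(I*C(3, 1)) = -(-3 + (-6*(-2 + 1 + 7*3))**4 + 6*(-6*(-2 + 1 + 7*3))) = -(-3 + (-6*(-2 + 1 + 21))**4 + 6*(-6*(-2 + 1 + 21))) = -(-3 + (-6*20)**4 + 6*(-6*20)) = -(-3 + (-120)**4 + 6*(-120)) = -(-3 + 207360000 - 720) = -1*207359277 = -207359277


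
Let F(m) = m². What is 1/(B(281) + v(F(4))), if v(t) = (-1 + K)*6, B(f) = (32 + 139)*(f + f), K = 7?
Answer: 1/96138 ≈ 1.0402e-5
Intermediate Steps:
B(f) = 342*f (B(f) = 171*(2*f) = 342*f)
v(t) = 36 (v(t) = (-1 + 7)*6 = 6*6 = 36)
1/(B(281) + v(F(4))) = 1/(342*281 + 36) = 1/(96102 + 36) = 1/96138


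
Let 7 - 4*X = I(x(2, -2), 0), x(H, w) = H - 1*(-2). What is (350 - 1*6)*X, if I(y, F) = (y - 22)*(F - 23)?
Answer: -35002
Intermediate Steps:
x(H, w) = 2 + H (x(H, w) = H + 2 = 2 + H)
I(y, F) = (-23 + F)*(-22 + y) (I(y, F) = (-22 + y)*(-23 + F) = (-23 + F)*(-22 + y))
X = -407/4 (X = 7/4 - (506 - 23*(2 + 2) - 22*0 + 0*(2 + 2))/4 = 7/4 - (506 - 23*4 + 0 + 0*4)/4 = 7/4 - (506 - 92 + 0 + 0)/4 = 7/4 - 1/4*414 = 7/4 - 207/2 = -407/4 ≈ -101.75)
(350 - 1*6)*X = (350 - 1*6)*(-407/4) = (350 - 6)*(-407/4) = 344*(-407/4) = -35002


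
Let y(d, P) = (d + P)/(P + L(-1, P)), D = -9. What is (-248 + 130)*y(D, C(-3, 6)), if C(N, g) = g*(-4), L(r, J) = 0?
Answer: -649/4 ≈ -162.25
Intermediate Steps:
C(N, g) = -4*g
y(d, P) = (P + d)/P (y(d, P) = (d + P)/(P + 0) = (P + d)/P)
(-248 + 130)*y(D, C(-3, 6)) = (-248 + 130)*((-4*6 - 9)/((-4*6))) = -118*(-24 - 9)/(-24) = -(-59)*(-33)/12 = -118*11/8 = -649/4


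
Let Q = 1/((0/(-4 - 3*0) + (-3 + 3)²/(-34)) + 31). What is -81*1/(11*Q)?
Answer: -2511/11 ≈ -228.27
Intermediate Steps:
Q = 1/31 (Q = 1/((0/(-4 + 0) + 0²*(-1/34)) + 31) = 1/((0/(-4) + 0*(-1/34)) + 31) = 1/((0*(-¼) + 0) + 31) = 1/((0 + 0) + 31) = 1/(0 + 31) = 1/31 ≈ 0.032258)
-81*1/(11*Q) = -81/(11*(1/31)) = -81/11/31 = -81*31/11 = -2511/11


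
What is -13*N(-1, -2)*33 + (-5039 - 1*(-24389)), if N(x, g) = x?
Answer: 19779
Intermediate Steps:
-13*N(-1, -2)*33 + (-5039 - 1*(-24389)) = -13*(-1)*33 + (-5039 - 1*(-24389)) = 13*33 + (-5039 + 24389) = 429 + 19350 = 19779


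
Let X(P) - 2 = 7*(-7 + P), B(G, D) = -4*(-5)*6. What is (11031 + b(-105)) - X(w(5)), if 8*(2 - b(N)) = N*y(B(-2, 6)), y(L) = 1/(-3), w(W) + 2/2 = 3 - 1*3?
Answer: 88661/8 ≈ 11083.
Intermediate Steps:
w(W) = -1 (w(W) = -1 + (3 - 1*3) = -1 + (3 - 3) = -1 + 0 = -1)
B(G, D) = 120 (B(G, D) = 20*6 = 120)
y(L) = -1/3
b(N) = 2 + N/24 (b(N) = 2 - N*(-1)/(8*3) = 2 - (-1)*N/24 = 2 + N/24)
X(P) = -47 + 7*P (X(P) = 2 + 7*(-7 + P) = 2 + (-49 + 7*P) = -47 + 7*P)
(11031 + b(-105)) - X(w(5)) = (11031 + (2 + (1/24)*(-105))) - (-47 + 7*(-1)) = (11031 + (2 - 35/8)) - (-47 - 7) = (11031 - 19/8) - 1*(-54) = 88229/8 + 54 = 88661/8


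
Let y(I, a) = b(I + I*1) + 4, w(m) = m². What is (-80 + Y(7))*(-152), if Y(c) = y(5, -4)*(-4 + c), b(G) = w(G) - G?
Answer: -30704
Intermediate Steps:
b(G) = G² - G
y(I, a) = 4 + 2*I*(-1 + 2*I) (y(I, a) = (I + I*1)*(-1 + (I + I*1)) + 4 = (I + I)*(-1 + (I + I)) + 4 = (2*I)*(-1 + 2*I) + 4 = 2*I*(-1 + 2*I) + 4 = 4 + 2*I*(-1 + 2*I))
Y(c) = -376 + 94*c (Y(c) = (4 - 2*5 + 4*5²)*(-4 + c) = (4 - 10 + 4*25)*(-4 + c) = (4 - 10 + 100)*(-4 + c) = 94*(-4 + c) = -376 + 94*c)
(-80 + Y(7))*(-152) = (-80 + (-376 + 94*7))*(-152) = (-80 + (-376 + 658))*(-152) = (-80 + 282)*(-152) = 202*(-152) = -30704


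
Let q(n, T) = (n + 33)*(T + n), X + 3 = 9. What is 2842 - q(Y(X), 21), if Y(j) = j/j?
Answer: 2094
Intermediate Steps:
X = 6 (X = -3 + 9 = 6)
Y(j) = 1
q(n, T) = (33 + n)*(T + n)
2842 - q(Y(X), 21) = 2842 - (1² + 33*21 + 33*1 + 21*1) = 2842 - (1 + 693 + 33 + 21) = 2842 - 1*748 = 2842 - 748 = 2094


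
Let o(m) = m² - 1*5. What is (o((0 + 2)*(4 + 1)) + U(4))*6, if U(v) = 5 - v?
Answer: 576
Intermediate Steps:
o(m) = -5 + m² (o(m) = m² - 5 = -5 + m²)
(o((0 + 2)*(4 + 1)) + U(4))*6 = ((-5 + ((0 + 2)*(4 + 1))²) + (5 - 1*4))*6 = ((-5 + (2*5)²) + (5 - 4))*6 = ((-5 + 10²) + 1)*6 = ((-5 + 100) + 1)*6 = (95 + 1)*6 = 96*6 = 576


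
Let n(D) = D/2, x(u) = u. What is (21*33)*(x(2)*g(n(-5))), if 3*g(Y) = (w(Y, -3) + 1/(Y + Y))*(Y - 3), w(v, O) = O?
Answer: 40656/5 ≈ 8131.2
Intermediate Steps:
n(D) = D/2 (n(D) = D*(1/2) = D/2)
g(Y) = (-3 + Y)*(-3 + 1/(2*Y))/3 (g(Y) = ((-3 + 1/(Y + Y))*(Y - 3))/3 = ((-3 + 1/(2*Y))*(-3 + Y))/3 = ((-3 + Y)*(-3 + 1/(2*Y)))/3 = (-3 + Y)*(-3 + 1/(2*Y))/3)
(21*33)*(x(2)*g(n(-5))) = (21*33)*(2*(19/6 - (-5)/2 - 1/(2*((1/2)*(-5))))) = 693*(2*(19/6 - 1*(-5/2) - 1/(2*(-5/2)))) = 693*(2*(19/6 + 5/2 - 1/2*(-2/5))) = 693*(2*(19/6 + 5/2 + 1/5)) = 693*(2*(88/15)) = 693*(176/15) = 40656/5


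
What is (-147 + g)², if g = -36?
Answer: 33489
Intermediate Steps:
(-147 + g)² = (-147 - 36)² = (-183)² = 33489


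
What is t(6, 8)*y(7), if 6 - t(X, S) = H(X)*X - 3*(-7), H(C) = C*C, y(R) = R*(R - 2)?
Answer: -8085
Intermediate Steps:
y(R) = R*(-2 + R)
H(C) = C²
t(X, S) = -15 - X³ (t(X, S) = 6 - (X²*X - 3*(-7)) = 6 - (X³ + 21) = 6 - (21 + X³) = 6 + (-21 - X³) = -15 - X³)
t(6, 8)*y(7) = (-15 - 1*6³)*(7*(-2 + 7)) = (-15 - 1*216)*(7*5) = (-15 - 216)*35 = -231*35 = -8085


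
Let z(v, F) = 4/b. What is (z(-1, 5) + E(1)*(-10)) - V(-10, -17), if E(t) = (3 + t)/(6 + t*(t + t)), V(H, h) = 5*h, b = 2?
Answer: 82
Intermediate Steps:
z(v, F) = 2 (z(v, F) = 4/2 = 4*(1/2) = 2)
E(t) = (3 + t)/(6 + 2*t**2) (E(t) = (3 + t)/(6 + t*(2*t)) = (3 + t)/(6 + 2*t**2))
(z(-1, 5) + E(1)*(-10)) - V(-10, -17) = (2 + ((3 + 1)/(2*(3 + 1**2)))*(-10)) - 5*(-17) = (2 + ((1/2)*4/(3 + 1))*(-10)) - 1*(-85) = (2 + ((1/2)*4/4)*(-10)) + 85 = (2 + ((1/2)*(1/4)*4)*(-10)) + 85 = (2 + (1/2)*(-10)) + 85 = (2 - 5) + 85 = -3 + 85 = 82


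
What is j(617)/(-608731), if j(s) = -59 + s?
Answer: -558/608731 ≈ -0.00091666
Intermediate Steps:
j(617)/(-608731) = (-59 + 617)/(-608731) = 558*(-1/608731) = -558/608731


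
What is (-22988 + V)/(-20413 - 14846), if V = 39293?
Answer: -5435/11753 ≈ -0.46244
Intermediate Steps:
(-22988 + V)/(-20413 - 14846) = (-22988 + 39293)/(-20413 - 14846) = 16305/(-35259) = 16305*(-1/35259) = -5435/11753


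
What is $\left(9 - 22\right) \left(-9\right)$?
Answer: $117$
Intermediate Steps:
$\left(9 - 22\right) \left(-9\right) = \left(-13\right) \left(-9\right) = 117$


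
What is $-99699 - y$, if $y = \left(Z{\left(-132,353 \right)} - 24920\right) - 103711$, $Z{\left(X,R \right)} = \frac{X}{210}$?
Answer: $\frac{1012642}{35} \approx 28933.0$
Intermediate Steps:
$Z{\left(X,R \right)} = \frac{X}{210}$ ($Z{\left(X,R \right)} = X \frac{1}{210} = \frac{X}{210}$)
$y = - \frac{4502107}{35}$ ($y = \left(\frac{1}{210} \left(-132\right) - 24920\right) - 103711 = \left(- \frac{22}{35} - 24920\right) - 103711 = - \frac{872222}{35} - 103711 = - \frac{4502107}{35} \approx -1.2863 \cdot 10^{5}$)
$-99699 - y = -99699 - - \frac{4502107}{35} = -99699 + \frac{4502107}{35} = \frac{1012642}{35}$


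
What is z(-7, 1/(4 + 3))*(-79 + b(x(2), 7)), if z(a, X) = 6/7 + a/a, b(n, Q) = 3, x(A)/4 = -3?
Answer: -988/7 ≈ -141.14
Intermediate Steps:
x(A) = -12 (x(A) = 4*(-3) = -12)
z(a, X) = 13/7 (z(a, X) = 6*(⅐) + 1 = 6/7 + 1 = 13/7)
z(-7, 1/(4 + 3))*(-79 + b(x(2), 7)) = 13*(-79 + 3)/7 = (13/7)*(-76) = -988/7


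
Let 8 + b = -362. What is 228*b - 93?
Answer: -84453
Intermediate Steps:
b = -370 (b = -8 - 362 = -370)
228*b - 93 = 228*(-370) - 93 = -84360 - 93 = -84453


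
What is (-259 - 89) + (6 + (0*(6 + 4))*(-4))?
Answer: -342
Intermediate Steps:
(-259 - 89) + (6 + (0*(6 + 4))*(-4)) = -348 + (6 + (0*10)*(-4)) = -348 + (6 + 0*(-4)) = -348 + (6 + 0) = -348 + 6 = -342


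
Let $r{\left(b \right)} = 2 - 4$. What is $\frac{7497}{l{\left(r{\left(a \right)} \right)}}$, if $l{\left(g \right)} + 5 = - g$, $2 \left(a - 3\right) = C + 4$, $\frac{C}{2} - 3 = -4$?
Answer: $-2499$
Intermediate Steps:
$C = -2$ ($C = 6 + 2 \left(-4\right) = 6 - 8 = -2$)
$a = 4$ ($a = 3 + \frac{-2 + 4}{2} = 3 + \frac{1}{2} \cdot 2 = 3 + 1 = 4$)
$r{\left(b \right)} = -2$ ($r{\left(b \right)} = 2 - 4 = -2$)
$l{\left(g \right)} = -5 - g$
$\frac{7497}{l{\left(r{\left(a \right)} \right)}} = \frac{7497}{-5 - -2} = \frac{7497}{-5 + 2} = \frac{7497}{-3} = 7497 \left(- \frac{1}{3}\right) = -2499$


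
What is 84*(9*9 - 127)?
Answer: -3864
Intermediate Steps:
84*(9*9 - 127) = 84*(81 - 127) = 84*(-46) = -3864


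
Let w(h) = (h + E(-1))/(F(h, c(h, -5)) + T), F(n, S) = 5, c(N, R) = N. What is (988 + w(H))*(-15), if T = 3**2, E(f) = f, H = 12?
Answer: -207645/14 ≈ -14832.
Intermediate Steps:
T = 9
w(h) = -1/14 + h/14 (w(h) = (h - 1)/(5 + 9) = (-1 + h)/14 = (-1 + h)*(1/14) = -1/14 + h/14)
(988 + w(H))*(-15) = (988 + (-1/14 + (1/14)*12))*(-15) = (988 + (-1/14 + 6/7))*(-15) = (988 + 11/14)*(-15) = (13843/14)*(-15) = -207645/14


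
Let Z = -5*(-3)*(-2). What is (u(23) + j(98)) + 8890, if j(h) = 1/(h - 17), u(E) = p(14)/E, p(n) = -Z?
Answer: 16564523/1863 ≈ 8891.3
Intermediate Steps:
Z = -30 (Z = 15*(-2) = -30)
p(n) = 30 (p(n) = -1*(-30) = 30)
u(E) = 30/E
j(h) = 1/(-17 + h)
(u(23) + j(98)) + 8890 = (30/23 + 1/(-17 + 98)) + 8890 = (30*(1/23) + 1/81) + 8890 = (30/23 + 1/81) + 8890 = 2453/1863 + 8890 = 16564523/1863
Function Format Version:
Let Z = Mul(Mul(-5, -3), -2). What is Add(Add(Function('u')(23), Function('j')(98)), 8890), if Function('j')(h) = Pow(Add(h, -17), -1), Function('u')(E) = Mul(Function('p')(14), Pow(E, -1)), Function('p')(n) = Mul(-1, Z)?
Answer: Rational(16564523, 1863) ≈ 8891.3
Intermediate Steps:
Z = -30 (Z = Mul(15, -2) = -30)
Function('p')(n) = 30 (Function('p')(n) = Mul(-1, -30) = 30)
Function('u')(E) = Mul(30, Pow(E, -1))
Function('j')(h) = Pow(Add(-17, h), -1)
Add(Add(Function('u')(23), Function('j')(98)), 8890) = Add(Add(Mul(30, Pow(23, -1)), Pow(Add(-17, 98), -1)), 8890) = Add(Add(Mul(30, Rational(1, 23)), Pow(81, -1)), 8890) = Add(Add(Rational(30, 23), Rational(1, 81)), 8890) = Add(Rational(2453, 1863), 8890) = Rational(16564523, 1863)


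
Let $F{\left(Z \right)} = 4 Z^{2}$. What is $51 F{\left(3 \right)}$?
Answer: $1836$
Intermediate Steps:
$51 F{\left(3 \right)} = 51 \cdot 4 \cdot 3^{2} = 51 \cdot 4 \cdot 9 = 51 \cdot 36 = 1836$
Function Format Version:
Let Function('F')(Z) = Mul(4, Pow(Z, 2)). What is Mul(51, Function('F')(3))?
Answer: 1836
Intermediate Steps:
Mul(51, Function('F')(3)) = Mul(51, Mul(4, Pow(3, 2))) = Mul(51, Mul(4, 9)) = Mul(51, 36) = 1836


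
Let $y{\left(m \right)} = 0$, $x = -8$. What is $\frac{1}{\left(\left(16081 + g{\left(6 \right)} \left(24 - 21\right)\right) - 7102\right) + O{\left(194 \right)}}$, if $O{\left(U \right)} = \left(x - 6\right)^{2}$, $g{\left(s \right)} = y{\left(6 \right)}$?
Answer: $\frac{1}{9175} \approx 0.00010899$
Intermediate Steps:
$g{\left(s \right)} = 0$
$O{\left(U \right)} = 196$ ($O{\left(U \right)} = \left(-8 - 6\right)^{2} = \left(-14\right)^{2} = 196$)
$\frac{1}{\left(\left(16081 + g{\left(6 \right)} \left(24 - 21\right)\right) - 7102\right) + O{\left(194 \right)}} = \frac{1}{\left(\left(16081 + 0 \left(24 - 21\right)\right) - 7102\right) + 196} = \frac{1}{\left(\left(16081 + 0 \cdot 3\right) - 7102\right) + 196} = \frac{1}{\left(\left(16081 + 0\right) - 7102\right) + 196} = \frac{1}{\left(16081 - 7102\right) + 196} = \frac{1}{8979 + 196} = \frac{1}{9175}$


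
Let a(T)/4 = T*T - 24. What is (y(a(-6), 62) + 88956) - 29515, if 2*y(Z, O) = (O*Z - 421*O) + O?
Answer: 47909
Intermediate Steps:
a(T) = -96 + 4*T² (a(T) = 4*(T*T - 24) = 4*(T² - 24) = 4*(-24 + T²) = -96 + 4*T²)
y(Z, O) = -210*O + O*Z/2 (y(Z, O) = ((O*Z - 421*O) + O)/2 = ((-421*O + O*Z) + O)/2 = (-420*O + O*Z)/2 = -210*O + O*Z/2)
(y(a(-6), 62) + 88956) - 29515 = ((½)*62*(-420 + (-96 + 4*(-6)²)) + 88956) - 29515 = ((½)*62*(-420 + (-96 + 4*36)) + 88956) - 29515 = ((½)*62*(-420 + (-96 + 144)) + 88956) - 29515 = ((½)*62*(-420 + 48) + 88956) - 29515 = ((½)*62*(-372) + 88956) - 29515 = (-11532 + 88956) - 29515 = 77424 - 29515 = 47909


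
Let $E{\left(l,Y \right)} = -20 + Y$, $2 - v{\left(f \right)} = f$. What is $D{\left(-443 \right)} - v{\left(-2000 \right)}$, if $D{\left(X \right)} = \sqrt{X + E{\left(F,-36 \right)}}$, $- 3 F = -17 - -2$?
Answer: $-2002 + i \sqrt{499} \approx -2002.0 + 22.338 i$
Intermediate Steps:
$v{\left(f \right)} = 2 - f$
$F = 5$ ($F = - \frac{-17 - -2}{3} = - \frac{-17 + 2}{3} = \left(- \frac{1}{3}\right) \left(-15\right) = 5$)
$D{\left(X \right)} = \sqrt{-56 + X}$ ($D{\left(X \right)} = \sqrt{X - 56} = \sqrt{-56 + X}$)
$D{\left(-443 \right)} - v{\left(-2000 \right)} = \sqrt{-56 - 443} - \left(2 - -2000\right) = \sqrt{-499} - \left(2 + 2000\right) = i \sqrt{499} - 2002 = -2002 + i \sqrt{499}$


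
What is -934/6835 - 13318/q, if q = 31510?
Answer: -12045887/21537085 ≈ -0.55931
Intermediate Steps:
-934/6835 - 13318/q = -934/6835 - 13318/31510 = -934*1/6835 - 13318*1/31510 = -934/6835 - 6659/15755 = -12045887/21537085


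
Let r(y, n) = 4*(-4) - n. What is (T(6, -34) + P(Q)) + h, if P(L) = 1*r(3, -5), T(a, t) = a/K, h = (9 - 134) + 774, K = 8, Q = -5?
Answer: 2555/4 ≈ 638.75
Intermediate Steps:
h = 649 (h = -125 + 774 = 649)
r(y, n) = -16 - n
T(a, t) = a/8
P(L) = -11 (P(L) = 1*(-16 - 1*(-5)) = 1*(-16 + 5) = 1*(-11) = -11)
(T(6, -34) + P(Q)) + h = ((1/8)*6 - 11) + 649 = (3/4 - 11) + 649 = -41/4 + 649 = 2555/4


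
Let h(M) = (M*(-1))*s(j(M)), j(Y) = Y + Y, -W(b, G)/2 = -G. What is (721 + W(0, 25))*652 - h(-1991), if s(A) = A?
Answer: 8430854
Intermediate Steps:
W(b, G) = 2*G (W(b, G) = -(-2)*G = 2*G)
j(Y) = 2*Y
h(M) = -2*M² (h(M) = (M*(-1))*(2*M) = (-M)*(2*M) = -2*M²)
(721 + W(0, 25))*652 - h(-1991) = (721 + 2*25)*652 - (-2)*(-1991)² = (721 + 50)*652 - (-2)*3964081 = 771*652 - 1*(-7928162) = 502692 + 7928162 = 8430854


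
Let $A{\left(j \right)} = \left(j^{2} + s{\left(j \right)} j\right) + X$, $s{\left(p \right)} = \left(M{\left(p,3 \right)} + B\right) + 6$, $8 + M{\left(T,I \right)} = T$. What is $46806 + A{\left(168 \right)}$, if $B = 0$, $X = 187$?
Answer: $103105$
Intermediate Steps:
$M{\left(T,I \right)} = -8 + T$
$s{\left(p \right)} = -2 + p$ ($s{\left(p \right)} = \left(\left(-8 + p\right) + 0\right) + 6 = \left(-8 + p\right) + 6 = -2 + p$)
$A{\left(j \right)} = 187 + j^{2} + j \left(-2 + j\right)$ ($A{\left(j \right)} = \left(j^{2} + \left(-2 + j\right) j\right) + 187 = \left(j^{2} + j \left(-2 + j\right)\right) + 187 = 187 + j^{2} + j \left(-2 + j\right)$)
$46806 + A{\left(168 \right)} = 46806 + \left(187 + 168^{2} + 168 \left(-2 + 168\right)\right) = 46806 + \left(187 + 28224 + 168 \cdot 166\right) = 46806 + \left(187 + 28224 + 27888\right) = 46806 + 56299 = 103105$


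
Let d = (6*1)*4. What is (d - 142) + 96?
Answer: -22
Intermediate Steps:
d = 24 (d = 6*4 = 24)
(d - 142) + 96 = (24 - 142) + 96 = -118 + 96 = -22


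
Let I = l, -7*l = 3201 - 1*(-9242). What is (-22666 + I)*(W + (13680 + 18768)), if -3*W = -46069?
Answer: -8179560455/7 ≈ -1.1685e+9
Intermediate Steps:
W = 46069/3 (W = -⅓*(-46069) = 46069/3 ≈ 15356.)
l = -12443/7 (l = -(3201 - 1*(-9242))/7 = -(3201 + 9242)/7 = -⅐*12443 = -12443/7 ≈ -1777.6)
I = -12443/7 ≈ -1777.6
(-22666 + I)*(W + (13680 + 18768)) = (-22666 - 12443/7)*(46069/3 + (13680 + 18768)) = -171105*(46069/3 + 32448)/7 = -171105/7*143413/3 = -8179560455/7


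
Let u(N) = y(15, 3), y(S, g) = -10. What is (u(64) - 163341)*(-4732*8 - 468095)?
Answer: 82647601801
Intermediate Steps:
u(N) = -10
(u(64) - 163341)*(-4732*8 - 468095) = (-10 - 163341)*(-4732*8 - 468095) = -163351*(-37856 - 468095) = -163351*(-505951) = 82647601801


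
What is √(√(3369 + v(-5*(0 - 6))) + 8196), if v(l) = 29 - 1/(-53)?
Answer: √(23022564 + 53*√9545035)/53 ≈ 90.853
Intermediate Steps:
v(l) = 1538/53 (v(l) = 29 - 1*(-1/53) = 29 + 1/53 = 1538/53)
√(√(3369 + v(-5*(0 - 6))) + 8196) = √(√(3369 + 1538/53) + 8196) = √(√(180095/53) + 8196) = √(√9545035/53 + 8196) = √(8196 + √9545035/53)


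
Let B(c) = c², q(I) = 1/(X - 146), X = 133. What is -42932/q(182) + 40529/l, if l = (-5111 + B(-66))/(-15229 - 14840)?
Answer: 1640044081/755 ≈ 2.1722e+6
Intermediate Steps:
q(I) = -1/13 (q(I) = 1/(133 - 146) = 1/(-13) = -1/13)
l = 755/30069 (l = (-5111 + (-66)²)/(-15229 - 14840) = (-5111 + 4356)/(-30069) = -755*(-1/30069) = 755/30069 ≈ 0.025109)
-42932/q(182) + 40529/l = -42932/(-1/13) + 40529/(755/30069) = -42932*(-13) + 40529*(30069/755) = 558116 + 1218666501/755 = 1640044081/755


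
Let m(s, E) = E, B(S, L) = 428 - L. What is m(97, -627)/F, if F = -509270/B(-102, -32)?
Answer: 28842/50927 ≈ 0.56634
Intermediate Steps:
F = -50927/46 (F = -509270/(428 - 1*(-32)) = -509270/(428 + 32) = -509270/460 = -509270*1/460 = -50927/46 ≈ -1107.1)
m(97, -627)/F = -627/(-50927/46) = -627*(-46/50927) = 28842/50927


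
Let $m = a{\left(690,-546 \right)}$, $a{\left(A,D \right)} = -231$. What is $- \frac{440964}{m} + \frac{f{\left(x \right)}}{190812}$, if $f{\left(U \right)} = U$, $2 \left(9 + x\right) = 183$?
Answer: $\frac{18698053739}{9795016} \approx 1908.9$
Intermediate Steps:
$x = \frac{165}{2}$ ($x = -9 + \frac{1}{2} \cdot 183 = -9 + \frac{183}{2} = \frac{165}{2} \approx 82.5$)
$m = -231$
$- \frac{440964}{m} + \frac{f{\left(x \right)}}{190812} = - \frac{440964}{-231} + \frac{165}{2 \cdot 190812} = \left(-440964\right) \left(- \frac{1}{231}\right) + \frac{165}{2} \cdot \frac{1}{190812} = \frac{146988}{77} + \frac{55}{127208} = \frac{18698053739}{9795016}$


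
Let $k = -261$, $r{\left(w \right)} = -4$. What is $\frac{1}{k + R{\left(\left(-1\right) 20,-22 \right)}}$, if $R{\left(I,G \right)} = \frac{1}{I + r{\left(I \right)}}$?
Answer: $- \frac{24}{6265} \approx -0.0038308$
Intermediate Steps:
$R{\left(I,G \right)} = \frac{1}{-4 + I}$ ($R{\left(I,G \right)} = \frac{1}{I - 4} = \frac{1}{-4 + I}$)
$\frac{1}{k + R{\left(\left(-1\right) 20,-22 \right)}} = \frac{1}{-261 + \frac{1}{-4 - 20}} = \frac{1}{-261 + \frac{1}{-24}} = \frac{1}{-261 - \frac{1}{24}} = \frac{1}{- \frac{6265}{24}} = - \frac{24}{6265}$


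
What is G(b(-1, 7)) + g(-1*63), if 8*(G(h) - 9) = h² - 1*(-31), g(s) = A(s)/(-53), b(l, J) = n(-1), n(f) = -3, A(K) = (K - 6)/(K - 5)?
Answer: 50387/3604 ≈ 13.981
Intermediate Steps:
A(K) = (-6 + K)/(-5 + K)
b(l, J) = -3
g(s) = -(-6 + s)/(53*(-5 + s)) (g(s) = ((-6 + s)/(-5 + s))/(-53) = ((-6 + s)/(-5 + s))*(-1/53) = -(-6 + s)/(53*(-5 + s)))
G(h) = 103/8 + h²/8 (G(h) = 9 + (h² - 1*(-31))/8 = 9 + (h² + 31)/8 = 9 + (31 + h²)/8 = 9 + (31/8 + h²/8) = 103/8 + h²/8)
G(b(-1, 7)) + g(-1*63) = (103/8 + (⅛)*(-3)²) + (6 - (-1)*63)/(53*(-5 - 1*63)) = (103/8 + (⅛)*9) + (6 - 1*(-63))/(53*(-5 - 63)) = (103/8 + 9/8) + (1/53)*(6 + 63)/(-68) = 14 + (1/53)*(-1/68)*69 = 14 - 69/3604 = 50387/3604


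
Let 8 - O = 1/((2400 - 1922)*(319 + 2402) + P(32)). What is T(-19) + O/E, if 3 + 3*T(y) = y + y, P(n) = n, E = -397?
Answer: -21202221667/1549097970 ≈ -13.687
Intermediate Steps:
O = 10405359/1300670 (O = 8 - 1/((2400 - 1922)*(319 + 2402) + 32) = 8 - 1/(478*2721 + 32) = 8 - 1/(1300638 + 32) = 8 - 1/1300670 = 10405359/1300670 ≈ 8.0000)
T(y) = -1 + 2*y/3 (T(y) = -1 + (y + y)/3 = -1 + (2*y)/3 = -1 + 2*y/3)
T(-19) + O/E = (-1 + (2/3)*(-19)) + (10405359/1300670)/(-397) = (-1 - 38/3) + (10405359/1300670)*(-1/397) = -41/3 - 10405359/516365990 = -21202221667/1549097970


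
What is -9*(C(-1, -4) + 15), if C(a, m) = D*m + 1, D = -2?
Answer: -216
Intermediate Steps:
C(a, m) = 1 - 2*m (C(a, m) = -2*m + 1 = 1 - 2*m)
-9*(C(-1, -4) + 15) = -9*((1 - 2*(-4)) + 15) = -9*((1 + 8) + 15) = -9*(9 + 15) = -9*24 = -216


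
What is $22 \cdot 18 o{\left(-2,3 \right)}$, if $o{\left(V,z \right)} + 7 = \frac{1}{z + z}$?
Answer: $-2706$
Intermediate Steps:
$o{\left(V,z \right)} = -7 + \frac{1}{2 z}$ ($o{\left(V,z \right)} = -7 + \frac{1}{z + z} = -7 + \frac{1}{2 z}$)
$22 \cdot 18 o{\left(-2,3 \right)} = 22 \cdot 18 \left(-7 + \frac{1}{2 \cdot 3}\right) = 396 \left(-7 + \frac{1}{2} \cdot \frac{1}{3}\right) = 396 \left(-7 + \frac{1}{6}\right) = 396 \left(- \frac{41}{6}\right) = -2706$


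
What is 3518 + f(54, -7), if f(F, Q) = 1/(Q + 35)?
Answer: 98505/28 ≈ 3518.0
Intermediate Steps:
f(F, Q) = 1/(35 + Q)
3518 + f(54, -7) = 3518 + 1/(35 - 7) = 3518 + 1/28 = 98505/28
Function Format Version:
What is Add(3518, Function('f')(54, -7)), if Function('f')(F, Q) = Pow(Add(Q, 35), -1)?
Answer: Rational(98505, 28) ≈ 3518.0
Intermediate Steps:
Function('f')(F, Q) = Pow(Add(35, Q), -1)
Add(3518, Function('f')(54, -7)) = Add(3518, Pow(Add(35, -7), -1)) = Add(3518, Pow(28, -1)) = Add(3518, Rational(1, 28)) = Rational(98505, 28)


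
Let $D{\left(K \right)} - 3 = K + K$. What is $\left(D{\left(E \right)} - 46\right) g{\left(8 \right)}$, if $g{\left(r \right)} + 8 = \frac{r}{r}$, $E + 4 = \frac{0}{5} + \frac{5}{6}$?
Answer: $\frac{1036}{3} \approx 345.33$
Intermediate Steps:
$E = - \frac{19}{6}$ ($E = -4 + \left(\frac{0}{5} + \frac{5}{6}\right) = -4 + \left(0 \cdot \frac{1}{5} + 5 \cdot \frac{1}{6}\right) = -4 + \left(0 + \frac{5}{6}\right) = -4 + \frac{5}{6} = - \frac{19}{6} \approx -3.1667$)
$g{\left(r \right)} = -7$ ($g{\left(r \right)} = -8 + \frac{r}{r} = -8 + 1 = -7$)
$D{\left(K \right)} = 3 + 2 K$ ($D{\left(K \right)} = 3 + \left(K + K\right) = 3 + 2 K$)
$\left(D{\left(E \right)} - 46\right) g{\left(8 \right)} = \left(\left(3 + 2 \left(- \frac{19}{6}\right)\right) - 46\right) \left(-7\right) = \left(\left(3 - \frac{19}{3}\right) - 46\right) \left(-7\right) = \left(- \frac{10}{3} - 46\right) \left(-7\right) = \left(- \frac{148}{3}\right) \left(-7\right) = \frac{1036}{3}$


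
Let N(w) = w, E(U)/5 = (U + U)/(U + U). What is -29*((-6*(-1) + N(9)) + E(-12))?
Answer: -580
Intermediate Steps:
E(U) = 5 (E(U) = 5*((U + U)/(U + U)) = 5*((2*U)/((2*U))) = 5*((2*U)*(1/(2*U))) = 5*1 = 5)
-29*((-6*(-1) + N(9)) + E(-12)) = -29*((-6*(-1) + 9) + 5) = -29*((6 + 9) + 5) = -29*(15 + 5) = -29*20 = -580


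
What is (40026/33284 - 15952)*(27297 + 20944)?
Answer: -12805726422211/16642 ≈ -7.6948e+8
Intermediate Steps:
(40026/33284 - 15952)*(27297 + 20944) = (40026*(1/33284) - 15952)*48241 = (20013/16642 - 15952)*48241 = -265453171/16642*48241 = -12805726422211/16642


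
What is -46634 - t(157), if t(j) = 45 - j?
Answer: -46522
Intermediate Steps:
-46634 - t(157) = -46634 - (45 - 1*157) = -46634 - (45 - 157) = -46634 - 1*(-112) = -46634 + 112 = -46522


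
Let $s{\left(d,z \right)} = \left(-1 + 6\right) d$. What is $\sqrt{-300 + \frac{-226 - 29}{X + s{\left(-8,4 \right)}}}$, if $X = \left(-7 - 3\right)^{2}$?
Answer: $\frac{i \sqrt{1217}}{2} \approx 17.443 i$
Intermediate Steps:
$s{\left(d,z \right)} = 5 d$
$X = 100$ ($X = \left(-10\right)^{2} = 100$)
$\sqrt{-300 + \frac{-226 - 29}{X + s{\left(-8,4 \right)}}} = \sqrt{-300 + \frac{-226 - 29}{100 + 5 \left(-8\right)}} = \sqrt{-300 - \frac{255}{100 - 40}} = \sqrt{-300 - \frac{255}{60}} = \sqrt{-300 - \frac{17}{4}} = \sqrt{- \frac{1217}{4}} = \frac{i \sqrt{1217}}{2}$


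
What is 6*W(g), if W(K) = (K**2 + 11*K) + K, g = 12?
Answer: 1728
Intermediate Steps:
W(K) = K**2 + 12*K
6*W(g) = 6*(12*(12 + 12)) = 6*(12*24) = 6*288 = 1728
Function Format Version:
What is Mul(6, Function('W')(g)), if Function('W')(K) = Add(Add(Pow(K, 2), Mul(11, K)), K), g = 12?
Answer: 1728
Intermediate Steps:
Function('W')(K) = Add(Pow(K, 2), Mul(12, K))
Mul(6, Function('W')(g)) = Mul(6, Mul(12, Add(12, 12))) = Mul(6, Mul(12, 24)) = Mul(6, 288) = 1728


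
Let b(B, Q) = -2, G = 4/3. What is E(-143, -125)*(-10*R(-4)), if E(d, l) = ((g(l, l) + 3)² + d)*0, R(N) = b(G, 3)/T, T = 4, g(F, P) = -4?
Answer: 0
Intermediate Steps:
G = 4/3 (G = 4*(⅓) = 4/3 ≈ 1.3333)
R(N) = -½ (R(N) = -2/4 = -2*¼ = -½)
E(d, l) = 0 (E(d, l) = ((-4 + 3)² + d)*0 = ((-1)² + d)*0 = (1 + d)*0 = 0)
E(-143, -125)*(-10*R(-4)) = 0*(-10*(-½)) = 0*5 = 0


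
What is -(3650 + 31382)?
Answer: -35032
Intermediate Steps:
-(3650 + 31382) = -1*35032 = -35032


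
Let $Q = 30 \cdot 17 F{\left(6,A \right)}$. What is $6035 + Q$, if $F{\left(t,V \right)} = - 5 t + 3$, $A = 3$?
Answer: $-7735$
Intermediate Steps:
$F{\left(t,V \right)} = 3 - 5 t$
$Q = -13770$ ($Q = 30 \cdot 17 \left(3 - 30\right) = 510 \left(3 - 30\right) = 510 \left(-27\right) = -13770$)
$6035 + Q = 6035 - 13770 = -7735$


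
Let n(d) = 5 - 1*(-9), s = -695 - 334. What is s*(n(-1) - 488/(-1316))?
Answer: -695016/47 ≈ -14788.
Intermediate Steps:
s = -1029
n(d) = 14 (n(d) = 5 + 9 = 14)
s*(n(-1) - 488/(-1316)) = -1029*(14 - 488/(-1316)) = -1029*(14 - 488*(-1/1316)) = -1029*(14 + 122/329) = -1029*4728/329 = -695016/47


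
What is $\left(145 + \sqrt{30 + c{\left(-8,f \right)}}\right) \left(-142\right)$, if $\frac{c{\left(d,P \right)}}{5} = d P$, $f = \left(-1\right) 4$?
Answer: $-20590 - 142 \sqrt{190} \approx -22547.0$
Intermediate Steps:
$f = -4$
$c{\left(d,P \right)} = 5 P d$ ($c{\left(d,P \right)} = 5 d P = 5 P d$)
$\left(145 + \sqrt{30 + c{\left(-8,f \right)}}\right) \left(-142\right) = \left(145 + \sqrt{30 + 5 \left(-4\right) \left(-8\right)}\right) \left(-142\right) = \left(145 + \sqrt{30 + 160}\right) \left(-142\right) = \left(145 + \sqrt{190}\right) \left(-142\right) = -20590 - 142 \sqrt{190}$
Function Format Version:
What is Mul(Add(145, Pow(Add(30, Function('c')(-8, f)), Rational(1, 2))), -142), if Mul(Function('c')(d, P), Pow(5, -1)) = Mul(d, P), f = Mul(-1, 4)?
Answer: Add(-20590, Mul(-142, Pow(190, Rational(1, 2)))) ≈ -22547.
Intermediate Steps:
f = -4
Function('c')(d, P) = Mul(5, P, d) (Function('c')(d, P) = Mul(5, Mul(d, P)) = Mul(5, Mul(P, d)) = Mul(5, P, d))
Mul(Add(145, Pow(Add(30, Function('c')(-8, f)), Rational(1, 2))), -142) = Mul(Add(145, Pow(Add(30, Mul(5, -4, -8)), Rational(1, 2))), -142) = Mul(Add(145, Pow(Add(30, 160), Rational(1, 2))), -142) = Mul(Add(145, Pow(190, Rational(1, 2))), -142) = Add(-20590, Mul(-142, Pow(190, Rational(1, 2))))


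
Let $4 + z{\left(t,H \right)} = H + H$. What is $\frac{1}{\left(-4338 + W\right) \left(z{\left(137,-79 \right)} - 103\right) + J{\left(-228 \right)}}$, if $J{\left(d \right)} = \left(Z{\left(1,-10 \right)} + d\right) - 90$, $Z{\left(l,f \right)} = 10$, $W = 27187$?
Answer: $- \frac{1}{6055293} \approx -1.6514 \cdot 10^{-7}$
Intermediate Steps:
$z{\left(t,H \right)} = -4 + 2 H$ ($z{\left(t,H \right)} = -4 + \left(H + H\right) = -4 + 2 H$)
$J{\left(d \right)} = -80 + d$ ($J{\left(d \right)} = \left(10 + d\right) - 90 = -80 + d$)
$\frac{1}{\left(-4338 + W\right) \left(z{\left(137,-79 \right)} - 103\right) + J{\left(-228 \right)}} = \frac{1}{\left(-4338 + 27187\right) \left(\left(-4 + 2 \left(-79\right)\right) - 103\right) - 308} = \frac{1}{22849 \left(\left(-4 - 158\right) - 103\right) - 308} = \frac{1}{22849 \left(-162 - 103\right) - 308} = \frac{1}{22849 \left(-265\right) - 308} = \frac{1}{-6054985 - 308} = \frac{1}{-6055293} = - \frac{1}{6055293}$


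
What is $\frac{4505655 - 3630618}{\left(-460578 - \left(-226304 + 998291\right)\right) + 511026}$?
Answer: $- \frac{291679}{240513} \approx -1.2127$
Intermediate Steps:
$\frac{4505655 - 3630618}{\left(-460578 - \left(-226304 + 998291\right)\right) + 511026} = \frac{875037}{\left(-460578 - 771987\right) + 511026} = \frac{875037}{-1232565 + 511026} = \frac{875037}{-721539} = 875037 \left(- \frac{1}{721539}\right) = - \frac{291679}{240513}$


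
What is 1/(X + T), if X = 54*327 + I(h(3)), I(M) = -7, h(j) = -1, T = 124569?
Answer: 1/142220 ≈ 7.0314e-6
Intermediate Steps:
X = 17651 (X = 54*327 - 7 = 17658 - 7 = 17651)
1/(X + T) = 1/(17651 + 124569) = 1/142220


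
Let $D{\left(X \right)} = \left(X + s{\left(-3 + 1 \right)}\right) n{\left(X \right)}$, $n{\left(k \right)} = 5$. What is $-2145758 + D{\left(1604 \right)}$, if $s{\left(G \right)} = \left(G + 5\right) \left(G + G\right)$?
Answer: $-2137798$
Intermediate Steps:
$s{\left(G \right)} = 2 G \left(5 + G\right)$ ($s{\left(G \right)} = \left(5 + G\right) 2 G = 2 G \left(5 + G\right)$)
$D{\left(X \right)} = -60 + 5 X$ ($D{\left(X \right)} = \left(X + 2 \left(-3 + 1\right) \left(5 + \left(-3 + 1\right)\right)\right) 5 = \left(X + 2 \left(-2\right) \left(5 - 2\right)\right) 5 = \left(X + 2 \left(-2\right) 3\right) 5 = \left(X - 12\right) 5 = \left(-12 + X\right) 5 = -60 + 5 X$)
$-2145758 + D{\left(1604 \right)} = -2145758 + \left(-60 + 5 \cdot 1604\right) = -2145758 + \left(-60 + 8020\right) = -2145758 + 7960 = -2137798$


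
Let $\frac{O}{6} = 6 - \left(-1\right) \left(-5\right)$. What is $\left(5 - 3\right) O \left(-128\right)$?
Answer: $-1536$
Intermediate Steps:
$O = 6$ ($O = 6 \left(6 - \left(-1\right) \left(-5\right)\right) = 6 \left(6 - 5\right) = 6 \cdot 1 = 6$)
$\left(5 - 3\right) O \left(-128\right) = \left(5 - 3\right) 6 \left(-128\right) = 2 \cdot 6 \left(-128\right) = 12 \left(-128\right) = -1536$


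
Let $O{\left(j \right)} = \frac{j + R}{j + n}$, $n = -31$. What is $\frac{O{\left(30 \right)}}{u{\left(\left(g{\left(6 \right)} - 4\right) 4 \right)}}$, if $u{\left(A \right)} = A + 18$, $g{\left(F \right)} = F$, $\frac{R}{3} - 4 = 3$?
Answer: $- \frac{51}{26} \approx -1.9615$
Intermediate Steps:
$R = 21$ ($R = 12 + 3 \cdot 3 = 12 + 9 = 21$)
$O{\left(j \right)} = \frac{21 + j}{-31 + j}$ ($O{\left(j \right)} = \frac{j + 21}{j - 31} = \frac{21 + j}{-31 + j}$)
$u{\left(A \right)} = 18 + A$
$\frac{O{\left(30 \right)}}{u{\left(\left(g{\left(6 \right)} - 4\right) 4 \right)}} = \frac{\frac{1}{-31 + 30} \left(21 + 30\right)}{18 + \left(6 - 4\right) 4} = \frac{\frac{1}{-1} \cdot 51}{18 + 2 \cdot 4} = \frac{\left(-1\right) 51}{18 + 8} = - \frac{51}{26}$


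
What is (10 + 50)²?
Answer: 3600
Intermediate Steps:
(10 + 50)² = 60² = 3600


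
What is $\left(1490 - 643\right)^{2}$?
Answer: $717409$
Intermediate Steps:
$\left(1490 - 643\right)^{2} = 847^{2} = 717409$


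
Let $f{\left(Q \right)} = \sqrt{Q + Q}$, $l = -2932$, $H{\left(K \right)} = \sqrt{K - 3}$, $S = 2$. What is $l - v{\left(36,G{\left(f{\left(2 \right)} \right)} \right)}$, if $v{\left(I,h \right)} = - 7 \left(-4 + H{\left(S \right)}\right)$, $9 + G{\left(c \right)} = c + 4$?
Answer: $-2960 + 7 i \approx -2960.0 + 7.0 i$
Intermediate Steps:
$H{\left(K \right)} = \sqrt{-3 + K}$
$f{\left(Q \right)} = \sqrt{2} \sqrt{Q}$ ($f{\left(Q \right)} = \sqrt{2 Q} = \sqrt{2} \sqrt{Q}$)
$G{\left(c \right)} = -5 + c$ ($G{\left(c \right)} = -9 + \left(c + 4\right) = -9 + \left(4 + c\right) = -5 + c$)
$v{\left(I,h \right)} = 28 - 7 i$ ($v{\left(I,h \right)} = - 7 \left(-4 + \sqrt{-3 + 2}\right) = - 7 \left(-4 + \sqrt{-1}\right) = - 7 \left(-4 + i\right) = 28 - 7 i$)
$l - v{\left(36,G{\left(f{\left(2 \right)} \right)} \right)} = -2932 - \left(28 - 7 i\right) = -2960 + 7 i$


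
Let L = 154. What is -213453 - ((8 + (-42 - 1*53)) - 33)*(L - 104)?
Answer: -207453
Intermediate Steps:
-213453 - ((8 + (-42 - 1*53)) - 33)*(L - 104) = -213453 - ((8 + (-42 - 1*53)) - 33)*(154 - 104) = -213453 - ((8 + (-42 - 53)) - 33)*50 = -213453 - ((8 - 95) - 33)*50 = -213453 - (-87 - 33)*50 = -213453 - (-120)*50 = -213453 - 1*(-6000) = -213453 + 6000 = -207453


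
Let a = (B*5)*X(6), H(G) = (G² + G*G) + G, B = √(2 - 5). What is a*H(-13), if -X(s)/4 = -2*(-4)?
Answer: -52000*I*√3 ≈ -90067.0*I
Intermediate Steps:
X(s) = -32 (X(s) = -(-8)*(-4) = -4*8 = -32)
B = I*√3 (B = √(-3) = I*√3 ≈ 1.732*I)
H(G) = G + 2*G² (H(G) = (G² + G²) + G = 2*G² + G = G + 2*G²)
a = -160*I*√3 (a = ((I*√3)*5)*(-32) = (5*I*√3)*(-32) = -160*I*√3 ≈ -277.13*I)
a*H(-13) = (-160*I*√3)*(-13*(1 + 2*(-13))) = (-160*I*√3)*(-13*(1 - 26)) = (-160*I*√3)*(-13*(-25)) = -160*I*√3*325 = -52000*I*√3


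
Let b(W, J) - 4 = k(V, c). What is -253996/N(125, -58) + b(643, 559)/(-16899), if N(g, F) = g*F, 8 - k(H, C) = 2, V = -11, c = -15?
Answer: 2146102952/61258875 ≈ 35.033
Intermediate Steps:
k(H, C) = 6 (k(H, C) = 8 - 1*2 = 8 - 2 = 6)
b(W, J) = 10 (b(W, J) = 4 + 6 = 10)
N(g, F) = F*g
-253996/N(125, -58) + b(643, 559)/(-16899) = -253996/((-58*125)) + 10/(-16899) = -253996/(-7250) + 10*(-1/16899) = -253996*(-1/7250) - 10/16899 = 126998/3625 - 10/16899 = 2146102952/61258875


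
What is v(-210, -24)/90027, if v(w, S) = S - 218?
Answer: -242/90027 ≈ -0.0026881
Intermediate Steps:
v(w, S) = -218 + S
v(-210, -24)/90027 = (-218 - 24)/90027 = -242*1/90027 = -242/90027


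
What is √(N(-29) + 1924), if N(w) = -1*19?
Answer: √1905 ≈ 43.646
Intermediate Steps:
N(w) = -19
√(N(-29) + 1924) = √(-19 + 1924) = √1905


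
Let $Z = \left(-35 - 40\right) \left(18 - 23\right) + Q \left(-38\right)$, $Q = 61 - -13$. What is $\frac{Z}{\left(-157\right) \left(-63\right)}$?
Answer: $- \frac{2437}{9891} \approx -0.24639$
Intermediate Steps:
$Q = 74$ ($Q = 61 + 13 = 74$)
$Z = -2437$ ($Z = \left(-35 - 40\right) \left(18 - 23\right) + 74 \left(-38\right) = \left(-75\right) \left(-5\right) - 2812 = 375 - 2812 = -2437$)
$\frac{Z}{\left(-157\right) \left(-63\right)} = - \frac{2437}{\left(-157\right) \left(-63\right)} = - \frac{2437}{9891}$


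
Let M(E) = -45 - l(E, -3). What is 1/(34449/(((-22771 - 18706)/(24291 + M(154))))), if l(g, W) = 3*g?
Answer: -41477/819335016 ≈ -5.0623e-5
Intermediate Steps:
M(E) = -45 - 3*E
1/(34449/(((-22771 - 18706)/(24291 + M(154))))) = 1/(34449/(((-22771 - 18706)/(24291 + (-45 - 3*154))))) = 1/(34449/((-41477/(24291 + (-45 - 462))))) = 1/(34449/((-41477/(24291 - 507)))) = 1/(34449/((-41477/23784))) = 1/(34449/((-41477*1/23784))) = 1/(34449/(-41477/23784)) = 1/(34449*(-23784/41477)) = 1/(-819335016/41477) = -41477/819335016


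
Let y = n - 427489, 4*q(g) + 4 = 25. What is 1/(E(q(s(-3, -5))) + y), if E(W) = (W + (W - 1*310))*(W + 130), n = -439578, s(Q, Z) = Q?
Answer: -8/7260595 ≈ -1.1018e-6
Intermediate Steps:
q(g) = 21/4 (q(g) = -1 + (¼)*25 = -1 + 25/4 = 21/4)
E(W) = (-310 + 2*W)*(130 + W) (E(W) = (W + (W - 310))*(130 + W) = (W + (-310 + W))*(130 + W) = (-310 + 2*W)*(130 + W))
y = -867067 (y = -439578 - 427489 = -867067)
1/(E(q(s(-3, -5))) + y) = 1/((-40300 - 50*21/4 + 2*(21/4)²) - 867067) = 1/((-40300 - 525/2 + 2*(441/16)) - 867067) = 1/((-40300 - 525/2 + 441/8) - 867067) = 1/(-324059/8 - 867067) = 1/(-7260595/8) = -8/7260595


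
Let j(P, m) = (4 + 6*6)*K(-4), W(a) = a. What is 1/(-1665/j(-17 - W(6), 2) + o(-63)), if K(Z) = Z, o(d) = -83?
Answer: -32/2323 ≈ -0.013775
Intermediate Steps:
j(P, m) = -160 (j(P, m) = (4 + 6*6)*(-4) = (4 + 36)*(-4) = 40*(-4) = -160)
1/(-1665/j(-17 - W(6), 2) + o(-63)) = 1/(-1665/(-160) - 83) = 1/(-1665*(-1/160) - 83) = 1/(333/32 - 83) = 1/(-2323/32) = -32/2323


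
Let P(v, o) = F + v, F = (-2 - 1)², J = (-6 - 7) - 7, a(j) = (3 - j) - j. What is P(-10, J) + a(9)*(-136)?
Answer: 2039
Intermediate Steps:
a(j) = 3 - 2*j
J = -20 (J = -13 - 7 = -20)
F = 9 (F = (-3)² = 9)
P(v, o) = 9 + v
P(-10, J) + a(9)*(-136) = (9 - 10) + (3 - 2*9)*(-136) = -1 + (3 - 18)*(-136) = -1 - 15*(-136) = -1 + 2040 = 2039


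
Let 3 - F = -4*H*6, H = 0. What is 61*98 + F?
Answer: 5981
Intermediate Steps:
F = 3 (F = 3 - (-4*0)*6 = 3 - 0*6 = 3 - 1*0 = 3 + 0 = 3)
61*98 + F = 61*98 + 3 = 5978 + 3 = 5981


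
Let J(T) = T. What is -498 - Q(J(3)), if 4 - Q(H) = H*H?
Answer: -493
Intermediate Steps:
Q(H) = 4 - H**2 (Q(H) = 4 - H*H = 4 - H**2)
-498 - Q(J(3)) = -498 - (4 - 1*3**2) = -498 - (4 - 1*9) = -498 - (4 - 9) = -498 - 1*(-5) = -498 + 5 = -493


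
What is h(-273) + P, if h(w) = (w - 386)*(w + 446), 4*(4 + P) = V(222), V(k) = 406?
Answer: -227819/2 ≈ -1.1391e+5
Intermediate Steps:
P = 195/2 (P = -4 + (¼)*406 = -4 + 203/2 = 195/2 ≈ 97.500)
h(w) = (-386 + w)*(446 + w)
h(-273) + P = (-172156 + (-273)² + 60*(-273)) + 195/2 = (-172156 + 74529 - 16380) + 195/2 = -114007 + 195/2 = -227819/2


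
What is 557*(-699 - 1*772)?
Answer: -819347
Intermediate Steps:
557*(-699 - 1*772) = 557*(-699 - 772) = 557*(-1471) = -819347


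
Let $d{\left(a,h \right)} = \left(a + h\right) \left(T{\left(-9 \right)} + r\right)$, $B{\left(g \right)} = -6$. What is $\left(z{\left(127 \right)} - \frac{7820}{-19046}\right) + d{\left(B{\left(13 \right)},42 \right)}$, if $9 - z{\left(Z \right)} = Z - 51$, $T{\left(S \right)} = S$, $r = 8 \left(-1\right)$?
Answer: $- \frac{6462207}{9523} \approx -678.59$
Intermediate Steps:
$r = -8$
$z{\left(Z \right)} = 60 - Z$ ($z{\left(Z \right)} = 9 - \left(Z - 51\right) = 9 - \left(-51 + Z\right) = 60 - Z$)
$d{\left(a,h \right)} = - 17 a - 17 h$ ($d{\left(a,h \right)} = \left(a + h\right) \left(-9 - 8\right) = \left(a + h\right) \left(-17\right) = - 17 a - 17 h$)
$\left(z{\left(127 \right)} - \frac{7820}{-19046}\right) + d{\left(B{\left(13 \right)},42 \right)} = \left(\left(60 - 127\right) - \frac{7820}{-19046}\right) - 612 = \left(\left(60 - 127\right) - 7820 \left(- \frac{1}{19046}\right)\right) + \left(102 - 714\right) = \left(-67 - - \frac{3910}{9523}\right) - 612 = \left(-67 + \frac{3910}{9523}\right) - 612 = - \frac{634131}{9523} - 612 = - \frac{6462207}{9523}$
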